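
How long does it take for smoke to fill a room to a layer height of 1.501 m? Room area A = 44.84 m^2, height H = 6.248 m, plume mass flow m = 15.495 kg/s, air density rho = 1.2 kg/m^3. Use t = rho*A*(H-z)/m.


H - z = 4.747 m
t = 1.2 * 44.84 * 4.747 / 15.495 = 16.484 s

16.484 s


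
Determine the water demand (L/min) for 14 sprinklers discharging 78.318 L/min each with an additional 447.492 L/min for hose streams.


Sprinkler demand = 14 * 78.318 = 1096.452 L/min
Total = 1096.452 + 447.492 = 1543.944 L/min

1543.944 L/min


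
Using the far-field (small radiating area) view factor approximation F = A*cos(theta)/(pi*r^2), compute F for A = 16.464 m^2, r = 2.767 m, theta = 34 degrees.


cos(34 deg) = 0.82904
pi*r^2 = 24.053
F = 16.464 * 0.82904 / 24.053 = 0.56747

0.56747


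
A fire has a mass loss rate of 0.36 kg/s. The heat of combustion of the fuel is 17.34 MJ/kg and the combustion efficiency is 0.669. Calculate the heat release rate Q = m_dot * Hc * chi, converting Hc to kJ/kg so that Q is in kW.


Hc = 17.34 MJ/kg = 17.34 * 1000 kJ/kg = 17340 kJ/kg
Q = 0.36 kg/s * 17340 kJ/kg * 0.669 = 4176.2 kW

4176.2 kW


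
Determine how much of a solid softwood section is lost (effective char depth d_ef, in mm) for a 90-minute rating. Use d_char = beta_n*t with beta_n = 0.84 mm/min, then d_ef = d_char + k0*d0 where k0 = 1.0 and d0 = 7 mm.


d_char = 0.84 * 90 = 75.6 mm
d_ef = 75.6 + 1.0*7 = 82.6 mm

82.6 mm


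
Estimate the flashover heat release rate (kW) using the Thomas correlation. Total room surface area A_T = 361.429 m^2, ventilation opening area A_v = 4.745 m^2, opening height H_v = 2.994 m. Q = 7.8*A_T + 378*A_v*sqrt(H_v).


7.8*A_T = 2819.1
sqrt(H_v) = 1.7303
378*A_v*sqrt(H_v) = 3103.5
Q = 2819.1 + 3103.5 = 5922.7 kW

5922.7 kW


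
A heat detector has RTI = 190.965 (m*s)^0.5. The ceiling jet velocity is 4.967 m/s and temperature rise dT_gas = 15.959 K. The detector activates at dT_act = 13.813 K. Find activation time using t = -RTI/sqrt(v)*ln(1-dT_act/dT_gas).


dT_act/dT_gas = 0.86553
ln(1 - 0.86553) = -2.0064
t = -190.965 / sqrt(4.967) * -2.0064 = 171.92 s

171.92 s


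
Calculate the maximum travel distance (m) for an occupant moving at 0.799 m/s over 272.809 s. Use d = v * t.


d = 0.799 * 272.809 = 217.97 m

217.97 m


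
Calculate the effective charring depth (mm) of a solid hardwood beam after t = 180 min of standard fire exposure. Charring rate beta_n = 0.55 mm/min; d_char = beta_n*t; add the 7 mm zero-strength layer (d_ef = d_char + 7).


d_char = 0.55 * 180 = 99 mm
d_ef = 99 + 1.0*7 = 106 mm

106 mm


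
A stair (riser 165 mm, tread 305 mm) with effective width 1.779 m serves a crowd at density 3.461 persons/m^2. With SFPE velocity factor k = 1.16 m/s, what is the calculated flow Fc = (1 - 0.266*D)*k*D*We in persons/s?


1 - 0.266*D = 1 - 0.266*3.461 = 0.079374
Fs = 0.079374 * 1.16 * 3.461 = 0.31867 persons/(s*m)
Fc = 0.31867 * 1.779 = 0.56691 persons/s

0.56691 persons/s


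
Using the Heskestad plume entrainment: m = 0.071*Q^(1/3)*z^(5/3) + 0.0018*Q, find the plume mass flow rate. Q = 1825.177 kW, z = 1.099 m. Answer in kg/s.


Q^(1/3) = 12.221
z^(5/3) = 1.1704
First term = 0.071 * 12.221 * 1.1704 = 1.0155
Second term = 0.0018 * 1825.177 = 3.2853
m = 4.3008 kg/s

4.3008 kg/s


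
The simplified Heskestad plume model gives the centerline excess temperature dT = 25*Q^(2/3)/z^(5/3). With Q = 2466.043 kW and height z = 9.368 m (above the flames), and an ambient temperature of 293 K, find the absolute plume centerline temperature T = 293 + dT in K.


Q^(2/3) = 182.53
z^(5/3) = 41.630
dT = 25 * 182.53 / 41.630 = 109.61 K
T = 293 + 109.61 = 402.61 K

402.61 K


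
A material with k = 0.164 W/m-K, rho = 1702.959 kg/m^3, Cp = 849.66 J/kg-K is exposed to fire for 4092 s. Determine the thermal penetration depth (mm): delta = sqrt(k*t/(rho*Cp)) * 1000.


alpha = 0.164 / (1702.959 * 849.66) = 1.1334e-07 m^2/s
alpha * t = 0.00046380
delta = sqrt(0.00046380) * 1000 = 21.536 mm

21.536 mm


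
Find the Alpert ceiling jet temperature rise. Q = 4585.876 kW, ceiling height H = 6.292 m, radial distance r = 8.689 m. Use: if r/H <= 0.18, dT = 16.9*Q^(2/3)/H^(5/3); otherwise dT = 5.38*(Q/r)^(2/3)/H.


r/H = 8.689 / 6.292 = 1.3810
r/H > 0.18, so dT = 5.38*(Q/r)^(2/3)/H
Q/r = 527.78
(Q/r)^(2/3) = 65.308
dT = 5.38 * 65.308 / 6.292 = 55.842 K

55.842 K


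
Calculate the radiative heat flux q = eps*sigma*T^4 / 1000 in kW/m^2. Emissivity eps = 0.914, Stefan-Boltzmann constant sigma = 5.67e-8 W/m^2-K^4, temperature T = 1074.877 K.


T^4 = 1.3349e+12
q = 0.914 * 5.67e-8 * 1.3349e+12 / 1000 = 69.177 kW/m^2

69.177 kW/m^2


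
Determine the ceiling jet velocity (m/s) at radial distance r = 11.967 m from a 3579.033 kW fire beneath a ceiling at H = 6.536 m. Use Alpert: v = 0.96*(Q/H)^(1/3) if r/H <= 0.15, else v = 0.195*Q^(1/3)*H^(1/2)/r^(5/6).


r/H = 11.967 / 6.536 = 1.8309
r/H > 0.15, so v = 0.195*Q^(1/3)*H^(1/2)/r^(5/6)
Q^(1/3) = 15.296
H^(1/2) = 2.5566
r^(5/6) = 7.9126
v = 0.195 * 15.296 * 2.5566 / 7.9126 = 0.96374 m/s

0.96374 m/s


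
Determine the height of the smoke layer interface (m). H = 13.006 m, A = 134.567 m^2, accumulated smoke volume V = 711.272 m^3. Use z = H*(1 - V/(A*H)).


V/(A*H) = 0.40640
1 - 0.40640 = 0.59360
z = 13.006 * 0.59360 = 7.7204 m

7.7204 m


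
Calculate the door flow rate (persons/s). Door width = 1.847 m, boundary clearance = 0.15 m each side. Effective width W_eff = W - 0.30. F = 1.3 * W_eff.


W_eff = 1.847 - 0.30 = 1.547 m
F = 1.3 * 1.547 = 2.0111 persons/s

2.0111 persons/s


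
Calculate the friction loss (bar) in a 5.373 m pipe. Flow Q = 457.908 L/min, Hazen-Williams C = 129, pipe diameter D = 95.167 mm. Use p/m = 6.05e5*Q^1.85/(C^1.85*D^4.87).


Q^1.85 = 83645
C^1.85 = 8027.7
D^4.87 = 4.3175e+09
p/m = 0.0014601 bar/m
p_total = 0.0014601 * 5.373 = 0.0078450 bar

0.0078450 bar


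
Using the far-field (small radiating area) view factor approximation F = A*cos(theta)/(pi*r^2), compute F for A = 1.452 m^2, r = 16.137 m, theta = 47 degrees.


cos(47 deg) = 0.68200
pi*r^2 = 818.08
F = 1.452 * 0.68200 / 818.08 = 0.0012105

0.0012105


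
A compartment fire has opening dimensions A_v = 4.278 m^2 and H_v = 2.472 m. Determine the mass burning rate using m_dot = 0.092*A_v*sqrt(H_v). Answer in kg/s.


sqrt(H_v) = 1.5723
m_dot = 0.092 * 4.278 * 1.5723 = 0.61880 kg/s

0.61880 kg/s


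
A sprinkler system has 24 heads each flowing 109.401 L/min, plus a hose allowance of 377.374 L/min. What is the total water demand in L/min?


Sprinkler demand = 24 * 109.401 = 2625.624 L/min
Total = 2625.624 + 377.374 = 3002.998 L/min

3002.998 L/min


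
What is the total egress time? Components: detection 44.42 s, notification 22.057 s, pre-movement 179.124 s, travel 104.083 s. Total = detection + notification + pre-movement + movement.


Total = 44.42 + 22.057 + 179.124 + 104.083 = 349.684 s

349.684 s


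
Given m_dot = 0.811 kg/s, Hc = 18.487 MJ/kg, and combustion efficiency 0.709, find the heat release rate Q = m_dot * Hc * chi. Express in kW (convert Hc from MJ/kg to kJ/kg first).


Hc = 18.487 MJ/kg = 18.487 * 1000 kJ/kg = 18487 kJ/kg
Q = 0.811 kg/s * 18487 kJ/kg * 0.709 = 10630 kW

10630 kW


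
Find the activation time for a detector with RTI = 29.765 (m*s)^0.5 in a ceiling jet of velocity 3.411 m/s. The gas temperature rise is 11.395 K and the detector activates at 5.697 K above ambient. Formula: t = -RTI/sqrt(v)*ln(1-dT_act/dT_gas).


dT_act/dT_gas = 0.49996
ln(1 - 0.49996) = -0.69306
t = -29.765 / sqrt(3.411) * -0.69306 = 11.170 s

11.170 s


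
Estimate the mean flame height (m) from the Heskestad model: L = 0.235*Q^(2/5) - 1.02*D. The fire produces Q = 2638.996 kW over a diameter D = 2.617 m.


Q^(2/5) = 23.366
0.235 * Q^(2/5) = 5.4909
1.02 * D = 2.6693
L = 2.8216 m

2.8216 m


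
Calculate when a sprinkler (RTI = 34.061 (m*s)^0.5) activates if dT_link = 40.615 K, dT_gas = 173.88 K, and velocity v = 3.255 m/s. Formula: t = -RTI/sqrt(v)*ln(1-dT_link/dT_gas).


dT_link/dT_gas = 0.23358
ln(1 - 0.23358) = -0.26603
t = -34.061 / sqrt(3.255) * -0.26603 = 5.0223 s

5.0223 s


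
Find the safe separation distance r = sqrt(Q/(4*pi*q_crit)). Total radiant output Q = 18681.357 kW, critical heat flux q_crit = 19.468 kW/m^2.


4*pi*q_crit = 244.64
Q/(4*pi*q_crit) = 76.362
r = sqrt(76.362) = 8.7385 m

8.7385 m


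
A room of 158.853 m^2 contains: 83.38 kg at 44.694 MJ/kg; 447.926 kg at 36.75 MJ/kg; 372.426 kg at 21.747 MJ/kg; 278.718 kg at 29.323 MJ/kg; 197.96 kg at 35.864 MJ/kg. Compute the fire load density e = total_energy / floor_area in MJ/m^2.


Total energy = 83.38*44.694 + 447.926*36.75 + 372.426*21.747 + 278.718*29.323 + 197.96*35.864
= 3726.586 + 16461.28 + 8099.148 + 8172.848 + 7099.637
= 43559.50 MJ
e = 43559.50 / 158.853 = 274.21 MJ/m^2

274.21 MJ/m^2


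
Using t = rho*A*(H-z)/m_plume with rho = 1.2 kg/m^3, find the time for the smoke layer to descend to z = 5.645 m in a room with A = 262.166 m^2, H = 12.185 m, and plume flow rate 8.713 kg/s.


H - z = 6.54 m
t = 1.2 * 262.166 * 6.54 / 8.713 = 236.14 s

236.14 s


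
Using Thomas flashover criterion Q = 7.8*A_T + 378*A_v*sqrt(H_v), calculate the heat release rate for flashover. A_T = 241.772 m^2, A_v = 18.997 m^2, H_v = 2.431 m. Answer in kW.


7.8*A_T = 1885.8
sqrt(H_v) = 1.5592
378*A_v*sqrt(H_v) = 11196
Q = 1885.8 + 11196 = 13082 kW

13082 kW


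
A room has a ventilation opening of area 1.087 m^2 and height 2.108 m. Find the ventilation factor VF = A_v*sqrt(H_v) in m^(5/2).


sqrt(H_v) = 1.4519
VF = 1.087 * 1.4519 = 1.5782 m^(5/2)

1.5782 m^(5/2)


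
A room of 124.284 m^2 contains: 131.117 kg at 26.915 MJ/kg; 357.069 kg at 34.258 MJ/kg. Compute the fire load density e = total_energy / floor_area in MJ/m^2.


Total energy = 131.117*26.915 + 357.069*34.258
= 3529.014 + 12232.47
= 15761.48 MJ
e = 15761.48 / 124.284 = 126.82 MJ/m^2

126.82 MJ/m^2


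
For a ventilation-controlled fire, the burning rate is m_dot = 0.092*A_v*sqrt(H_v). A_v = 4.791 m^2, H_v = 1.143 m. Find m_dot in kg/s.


sqrt(H_v) = 1.0691
m_dot = 0.092 * 4.791 * 1.0691 = 0.47123 kg/s

0.47123 kg/s


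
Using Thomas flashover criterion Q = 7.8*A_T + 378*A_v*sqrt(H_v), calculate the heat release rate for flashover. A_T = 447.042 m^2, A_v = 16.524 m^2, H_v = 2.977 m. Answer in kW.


7.8*A_T = 3486.9
sqrt(H_v) = 1.7254
378*A_v*sqrt(H_v) = 10777
Q = 3486.9 + 10777 = 14264 kW

14264 kW


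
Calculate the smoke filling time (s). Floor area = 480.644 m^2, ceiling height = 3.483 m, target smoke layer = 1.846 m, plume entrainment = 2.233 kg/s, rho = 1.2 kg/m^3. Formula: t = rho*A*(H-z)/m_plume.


H - z = 1.637 m
t = 1.2 * 480.644 * 1.637 / 2.233 = 422.83 s

422.83 s


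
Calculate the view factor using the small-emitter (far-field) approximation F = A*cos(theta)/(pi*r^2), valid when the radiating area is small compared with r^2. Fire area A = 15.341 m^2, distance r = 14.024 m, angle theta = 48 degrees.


cos(48 deg) = 0.66913
pi*r^2 = 617.87
F = 15.341 * 0.66913 / 617.87 = 0.016614

0.016614


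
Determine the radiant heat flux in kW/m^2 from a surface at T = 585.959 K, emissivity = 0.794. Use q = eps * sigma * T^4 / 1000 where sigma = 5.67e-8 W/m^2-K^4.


T^4 = 1.1789e+11
q = 0.794 * 5.67e-8 * 1.1789e+11 / 1000 = 5.3073 kW/m^2

5.3073 kW/m^2


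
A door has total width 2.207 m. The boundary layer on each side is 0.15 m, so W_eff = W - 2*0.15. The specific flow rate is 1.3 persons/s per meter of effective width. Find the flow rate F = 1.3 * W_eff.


W_eff = 2.207 - 0.30 = 1.907 m
F = 1.3 * 1.907 = 2.4791 persons/s

2.4791 persons/s


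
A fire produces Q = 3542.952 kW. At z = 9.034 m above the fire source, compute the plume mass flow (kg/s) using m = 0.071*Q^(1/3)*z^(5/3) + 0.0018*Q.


Q^(1/3) = 15.245
z^(5/3) = 39.186
First term = 0.071 * 15.245 * 39.186 = 42.414
Second term = 0.0018 * 3542.952 = 6.3773
m = 48.792 kg/s

48.792 kg/s


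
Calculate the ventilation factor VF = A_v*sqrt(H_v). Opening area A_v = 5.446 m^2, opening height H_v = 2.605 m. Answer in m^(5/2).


sqrt(H_v) = 1.6140
VF = 5.446 * 1.6140 = 8.7899 m^(5/2)

8.7899 m^(5/2)


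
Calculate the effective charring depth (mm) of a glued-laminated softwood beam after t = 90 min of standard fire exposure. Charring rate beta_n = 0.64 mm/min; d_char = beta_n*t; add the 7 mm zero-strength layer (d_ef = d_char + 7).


d_char = 0.64 * 90 = 57.6 mm
d_ef = 57.6 + 1.0*7 = 64.6 mm

64.6 mm


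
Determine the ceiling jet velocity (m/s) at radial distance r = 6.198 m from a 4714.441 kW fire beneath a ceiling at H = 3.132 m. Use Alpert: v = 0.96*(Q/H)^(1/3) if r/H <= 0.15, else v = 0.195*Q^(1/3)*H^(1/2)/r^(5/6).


r/H = 6.198 / 3.132 = 1.9789
r/H > 0.15, so v = 0.195*Q^(1/3)*H^(1/2)/r^(5/6)
Q^(1/3) = 16.768
H^(1/2) = 1.7697
r^(5/6) = 4.5731
v = 0.195 * 16.768 * 1.7697 / 4.5731 = 1.2654 m/s

1.2654 m/s


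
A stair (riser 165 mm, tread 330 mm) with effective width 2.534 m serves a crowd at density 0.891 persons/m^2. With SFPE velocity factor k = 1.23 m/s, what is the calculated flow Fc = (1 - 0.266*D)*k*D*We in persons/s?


1 - 0.266*D = 1 - 0.266*0.891 = 0.76299
Fs = 0.76299 * 1.23 * 0.891 = 0.83619 persons/(s*m)
Fc = 0.83619 * 2.534 = 2.1189 persons/s

2.1189 persons/s


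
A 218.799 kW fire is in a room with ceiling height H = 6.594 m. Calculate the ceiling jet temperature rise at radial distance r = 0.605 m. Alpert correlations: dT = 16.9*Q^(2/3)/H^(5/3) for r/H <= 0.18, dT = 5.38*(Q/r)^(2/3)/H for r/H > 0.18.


r/H = 0.605 / 6.594 = 0.091750
r/H <= 0.18, so dT = 16.9*Q^(2/3)/H^(5/3)
Q^(2/3) = 36.310
H^(5/3) = 23.187
dT = 16.9 * 36.310 / 23.187 = 26.465 K

26.465 K


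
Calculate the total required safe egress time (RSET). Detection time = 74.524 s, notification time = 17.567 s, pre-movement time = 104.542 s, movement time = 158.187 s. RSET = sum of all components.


Total = 74.524 + 17.567 + 104.542 + 158.187 = 354.82 s

354.82 s


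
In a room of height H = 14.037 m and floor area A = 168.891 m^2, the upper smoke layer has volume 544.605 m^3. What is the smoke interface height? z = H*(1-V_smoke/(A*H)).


V/(A*H) = 0.22972
1 - 0.22972 = 0.77028
z = 14.037 * 0.77028 = 10.812 m

10.812 m


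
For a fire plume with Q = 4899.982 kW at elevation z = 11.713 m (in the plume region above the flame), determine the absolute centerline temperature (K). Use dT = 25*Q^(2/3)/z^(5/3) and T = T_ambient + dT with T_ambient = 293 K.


Q^(2/3) = 288.49
z^(5/3) = 60.411
dT = 25 * 288.49 / 60.411 = 119.39 K
T = 293 + 119.39 = 412.39 K

412.39 K


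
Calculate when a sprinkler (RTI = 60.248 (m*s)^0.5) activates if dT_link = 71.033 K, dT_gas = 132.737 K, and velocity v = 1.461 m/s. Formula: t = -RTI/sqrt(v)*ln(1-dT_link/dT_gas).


dT_link/dT_gas = 0.53514
ln(1 - 0.53514) = -0.76602
t = -60.248 / sqrt(1.461) * -0.76602 = 38.182 s

38.182 s


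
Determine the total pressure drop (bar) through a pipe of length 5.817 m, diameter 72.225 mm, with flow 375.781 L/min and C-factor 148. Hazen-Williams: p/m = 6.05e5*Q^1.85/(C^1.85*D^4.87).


Q^1.85 = 58027
C^1.85 = 10351
D^4.87 = 1.1267e+09
p/m = 0.0030102 bar/m
p_total = 0.0030102 * 5.817 = 0.017510 bar

0.017510 bar


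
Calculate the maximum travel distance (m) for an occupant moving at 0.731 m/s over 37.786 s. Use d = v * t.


d = 0.731 * 37.786 = 27.622 m

27.622 m


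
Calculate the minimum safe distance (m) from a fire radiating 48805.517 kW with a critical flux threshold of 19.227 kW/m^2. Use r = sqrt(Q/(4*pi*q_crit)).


4*pi*q_crit = 241.61
Q/(4*pi*q_crit) = 202.00
r = sqrt(202.00) = 14.213 m

14.213 m


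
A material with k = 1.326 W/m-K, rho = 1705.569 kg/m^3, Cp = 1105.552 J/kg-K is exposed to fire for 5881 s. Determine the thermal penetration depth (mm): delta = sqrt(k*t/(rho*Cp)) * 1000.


alpha = 1.326 / (1705.569 * 1105.552) = 7.0323e-07 m^2/s
alpha * t = 0.0041357
delta = sqrt(0.0041357) * 1000 = 64.309 mm

64.309 mm


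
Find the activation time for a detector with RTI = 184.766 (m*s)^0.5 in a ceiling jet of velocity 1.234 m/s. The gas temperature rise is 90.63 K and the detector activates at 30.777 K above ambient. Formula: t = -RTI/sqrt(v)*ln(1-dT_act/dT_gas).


dT_act/dT_gas = 0.33959
ln(1 - 0.33959) = -0.41489
t = -184.766 / sqrt(1.234) * -0.41489 = 69.008 s

69.008 s


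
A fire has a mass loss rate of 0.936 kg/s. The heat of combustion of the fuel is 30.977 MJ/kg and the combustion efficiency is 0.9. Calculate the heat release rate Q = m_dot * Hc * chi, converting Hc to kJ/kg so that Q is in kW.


Hc = 30.977 MJ/kg = 30.977 * 1000 kJ/kg = 30977 kJ/kg
Q = 0.936 kg/s * 30977 kJ/kg * 0.9 = 26095 kW

26095 kW


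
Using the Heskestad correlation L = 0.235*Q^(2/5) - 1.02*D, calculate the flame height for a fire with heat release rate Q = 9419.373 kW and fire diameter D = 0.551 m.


Q^(2/5) = 38.869
0.235 * Q^(2/5) = 9.1343
1.02 * D = 0.56202
L = 8.5723 m

8.5723 m


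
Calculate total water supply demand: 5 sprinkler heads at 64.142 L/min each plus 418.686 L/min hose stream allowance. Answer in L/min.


Sprinkler demand = 5 * 64.142 = 320.71 L/min
Total = 320.71 + 418.686 = 739.396 L/min

739.396 L/min


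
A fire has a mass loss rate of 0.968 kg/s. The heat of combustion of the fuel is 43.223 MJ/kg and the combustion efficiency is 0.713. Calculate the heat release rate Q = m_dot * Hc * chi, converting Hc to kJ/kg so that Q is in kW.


Hc = 43.223 MJ/kg = 43.223 * 1000 kJ/kg = 43223 kJ/kg
Q = 0.968 kg/s * 43223 kJ/kg * 0.713 = 29832 kW

29832 kW


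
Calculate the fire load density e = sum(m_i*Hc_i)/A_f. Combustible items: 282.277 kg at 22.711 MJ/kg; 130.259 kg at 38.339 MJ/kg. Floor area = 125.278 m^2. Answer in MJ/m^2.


Total energy = 282.277*22.711 + 130.259*38.339
= 6410.793 + 4994.000
= 11404.79 MJ
e = 11404.79 / 125.278 = 91.036 MJ/m^2

91.036 MJ/m^2


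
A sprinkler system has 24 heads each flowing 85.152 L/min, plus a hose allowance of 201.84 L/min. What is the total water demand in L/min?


Sprinkler demand = 24 * 85.152 = 2043.648 L/min
Total = 2043.648 + 201.84 = 2245.488 L/min

2245.488 L/min


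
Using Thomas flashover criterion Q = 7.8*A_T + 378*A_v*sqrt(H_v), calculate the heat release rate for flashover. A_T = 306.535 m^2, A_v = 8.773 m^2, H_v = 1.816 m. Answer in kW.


7.8*A_T = 2390.973
sqrt(H_v) = 1.3476
378*A_v*sqrt(H_v) = 4468.9
Q = 2390.973 + 4468.9 = 6859.8 kW

6859.8 kW


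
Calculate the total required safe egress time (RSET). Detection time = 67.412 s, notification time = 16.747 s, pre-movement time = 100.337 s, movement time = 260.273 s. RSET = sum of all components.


Total = 67.412 + 16.747 + 100.337 + 260.273 = 444.769 s

444.769 s


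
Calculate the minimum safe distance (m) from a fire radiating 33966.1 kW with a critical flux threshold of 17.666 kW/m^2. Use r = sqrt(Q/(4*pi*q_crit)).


4*pi*q_crit = 222.00
Q/(4*pi*q_crit) = 153.00
r = sqrt(153.00) = 12.369 m

12.369 m


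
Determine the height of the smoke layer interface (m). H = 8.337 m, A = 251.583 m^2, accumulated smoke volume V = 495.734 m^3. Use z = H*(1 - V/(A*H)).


V/(A*H) = 0.23635
1 - 0.23635 = 0.76365
z = 8.337 * 0.76365 = 6.3665 m

6.3665 m


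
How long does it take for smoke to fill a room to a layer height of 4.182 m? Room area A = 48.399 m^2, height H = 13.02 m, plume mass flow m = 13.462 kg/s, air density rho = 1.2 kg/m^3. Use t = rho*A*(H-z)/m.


H - z = 8.838 m
t = 1.2 * 48.399 * 8.838 / 13.462 = 38.130 s

38.130 s


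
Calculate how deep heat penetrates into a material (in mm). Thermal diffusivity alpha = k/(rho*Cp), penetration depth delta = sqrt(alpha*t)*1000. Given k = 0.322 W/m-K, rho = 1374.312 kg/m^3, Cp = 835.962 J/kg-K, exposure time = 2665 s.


alpha = 0.322 / (1374.312 * 835.962) = 2.8027e-07 m^2/s
alpha * t = 0.00074693
delta = sqrt(0.00074693) * 1000 = 27.330 mm

27.330 mm


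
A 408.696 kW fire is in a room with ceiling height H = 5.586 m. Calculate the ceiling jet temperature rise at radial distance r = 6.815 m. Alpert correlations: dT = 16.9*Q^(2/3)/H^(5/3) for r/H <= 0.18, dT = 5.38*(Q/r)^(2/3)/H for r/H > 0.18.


r/H = 6.815 / 5.586 = 1.2200
r/H > 0.18, so dT = 5.38*(Q/r)^(2/3)/H
Q/r = 59.970
(Q/r)^(2/3) = 15.321
dT = 5.38 * 15.321 / 5.586 = 14.756 K

14.756 K


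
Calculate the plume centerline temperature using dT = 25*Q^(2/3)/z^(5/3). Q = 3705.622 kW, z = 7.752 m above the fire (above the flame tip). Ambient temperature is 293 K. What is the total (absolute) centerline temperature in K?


Q^(2/3) = 239.46
z^(5/3) = 30.364
dT = 25 * 239.46 / 30.364 = 197.16 K
T = 293 + 197.16 = 490.16 K

490.16 K


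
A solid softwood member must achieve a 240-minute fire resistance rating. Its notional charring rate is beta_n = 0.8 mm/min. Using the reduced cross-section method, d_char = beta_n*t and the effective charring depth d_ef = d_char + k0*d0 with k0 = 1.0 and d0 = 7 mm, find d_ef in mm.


d_char = 0.8 * 240 = 192 mm
d_ef = 192 + 1.0*7 = 199 mm

199 mm


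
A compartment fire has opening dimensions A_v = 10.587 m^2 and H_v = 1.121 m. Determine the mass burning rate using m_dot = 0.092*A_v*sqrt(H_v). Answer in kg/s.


sqrt(H_v) = 1.0588
m_dot = 0.092 * 10.587 * 1.0588 = 1.0312 kg/s

1.0312 kg/s


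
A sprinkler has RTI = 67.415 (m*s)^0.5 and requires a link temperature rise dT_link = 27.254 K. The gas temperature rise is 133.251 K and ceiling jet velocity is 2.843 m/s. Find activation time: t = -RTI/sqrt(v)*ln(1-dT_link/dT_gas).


dT_link/dT_gas = 0.20453
ln(1 - 0.20453) = -0.22882
t = -67.415 / sqrt(2.843) * -0.22882 = 9.1489 s

9.1489 s


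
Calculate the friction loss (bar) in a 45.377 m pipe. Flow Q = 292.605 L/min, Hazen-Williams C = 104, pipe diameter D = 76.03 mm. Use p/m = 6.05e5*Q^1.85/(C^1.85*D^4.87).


Q^1.85 = 36528
C^1.85 = 5389.0
D^4.87 = 1.4468e+09
p/m = 0.0028344 bar/m
p_total = 0.0028344 * 45.377 = 0.12862 bar

0.12862 bar


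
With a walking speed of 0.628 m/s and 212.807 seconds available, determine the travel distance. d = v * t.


d = 0.628 * 212.807 = 133.64 m

133.64 m


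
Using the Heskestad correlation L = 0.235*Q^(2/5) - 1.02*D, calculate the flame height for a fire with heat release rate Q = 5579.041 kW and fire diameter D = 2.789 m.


Q^(2/5) = 31.523
0.235 * Q^(2/5) = 7.4078
1.02 * D = 2.8448
L = 4.5631 m

4.5631 m


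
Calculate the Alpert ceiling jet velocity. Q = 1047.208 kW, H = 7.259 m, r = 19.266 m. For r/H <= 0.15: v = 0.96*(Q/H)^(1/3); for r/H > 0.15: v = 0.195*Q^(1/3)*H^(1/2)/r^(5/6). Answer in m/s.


r/H = 19.266 / 7.259 = 2.6541
r/H > 0.15, so v = 0.195*Q^(1/3)*H^(1/2)/r^(5/6)
Q^(1/3) = 10.155
H^(1/2) = 2.6943
r^(5/6) = 11.767
v = 0.195 * 10.155 * 2.6943 / 11.767 = 0.45341 m/s

0.45341 m/s


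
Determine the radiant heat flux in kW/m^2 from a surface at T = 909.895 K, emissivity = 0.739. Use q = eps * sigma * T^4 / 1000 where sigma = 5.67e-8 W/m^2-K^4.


T^4 = 6.8543e+11
q = 0.739 * 5.67e-8 * 6.8543e+11 / 1000 = 28.721 kW/m^2

28.721 kW/m^2


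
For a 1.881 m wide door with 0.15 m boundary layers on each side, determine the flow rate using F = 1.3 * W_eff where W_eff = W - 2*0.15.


W_eff = 1.881 - 0.30 = 1.581 m
F = 1.3 * 1.581 = 2.0553 persons/s

2.0553 persons/s


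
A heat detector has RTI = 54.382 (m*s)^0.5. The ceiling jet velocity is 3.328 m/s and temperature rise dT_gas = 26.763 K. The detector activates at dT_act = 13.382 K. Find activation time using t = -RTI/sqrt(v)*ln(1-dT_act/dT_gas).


dT_act/dT_gas = 0.50002
ln(1 - 0.50002) = -0.69318
t = -54.382 / sqrt(3.328) * -0.69318 = 20.664 s

20.664 s


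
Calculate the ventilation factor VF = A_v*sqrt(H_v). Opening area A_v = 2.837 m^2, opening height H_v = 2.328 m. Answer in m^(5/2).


sqrt(H_v) = 1.5258
VF = 2.837 * 1.5258 = 4.3286 m^(5/2)

4.3286 m^(5/2)


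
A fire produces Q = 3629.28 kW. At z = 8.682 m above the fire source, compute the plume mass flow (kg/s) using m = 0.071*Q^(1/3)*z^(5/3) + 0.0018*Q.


Q^(1/3) = 15.368
z^(5/3) = 36.675
First term = 0.071 * 15.368 * 36.675 = 40.016
Second term = 0.0018 * 3629.28 = 6.5327
m = 46.549 kg/s

46.549 kg/s


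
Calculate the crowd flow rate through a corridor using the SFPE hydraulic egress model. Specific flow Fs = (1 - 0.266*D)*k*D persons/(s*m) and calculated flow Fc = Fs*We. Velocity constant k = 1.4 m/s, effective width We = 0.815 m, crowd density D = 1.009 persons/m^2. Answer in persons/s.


1 - 0.266*D = 1 - 0.266*1.009 = 0.73161
Fs = 0.73161 * 1.4 * 1.009 = 1.0335 persons/(s*m)
Fc = 1.0335 * 0.815 = 0.84228 persons/s

0.84228 persons/s


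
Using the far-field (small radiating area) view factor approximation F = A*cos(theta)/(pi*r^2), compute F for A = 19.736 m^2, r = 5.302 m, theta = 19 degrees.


cos(19 deg) = 0.94552
pi*r^2 = 88.314
F = 19.736 * 0.94552 / 88.314 = 0.21130

0.21130


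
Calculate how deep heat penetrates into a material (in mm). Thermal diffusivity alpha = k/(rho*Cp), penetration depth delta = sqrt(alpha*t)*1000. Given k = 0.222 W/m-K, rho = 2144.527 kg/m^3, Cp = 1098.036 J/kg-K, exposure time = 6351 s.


alpha = 0.222 / (2144.527 * 1098.036) = 9.4277e-08 m^2/s
alpha * t = 0.00059875
delta = sqrt(0.00059875) * 1000 = 24.469 mm

24.469 mm


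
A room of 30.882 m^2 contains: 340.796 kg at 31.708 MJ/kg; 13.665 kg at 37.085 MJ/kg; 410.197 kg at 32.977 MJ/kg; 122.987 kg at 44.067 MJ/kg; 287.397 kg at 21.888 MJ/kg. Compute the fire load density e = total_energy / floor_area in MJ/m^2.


Total energy = 340.796*31.708 + 13.665*37.085 + 410.197*32.977 + 122.987*44.067 + 287.397*21.888
= 10805.96 + 506.7665 + 13527.07 + 5419.668 + 6290.546
= 36550.01 MJ
e = 36550.01 / 30.882 = 1183.5 MJ/m^2

1183.5 MJ/m^2


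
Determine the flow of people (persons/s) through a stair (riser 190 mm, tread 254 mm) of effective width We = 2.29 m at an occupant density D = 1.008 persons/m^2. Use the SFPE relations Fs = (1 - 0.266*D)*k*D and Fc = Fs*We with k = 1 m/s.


1 - 0.266*D = 1 - 0.266*1.008 = 0.73187
Fs = 0.73187 * 1 * 1.008 = 0.73773 persons/(s*m)
Fc = 0.73773 * 2.29 = 1.6894 persons/s

1.6894 persons/s


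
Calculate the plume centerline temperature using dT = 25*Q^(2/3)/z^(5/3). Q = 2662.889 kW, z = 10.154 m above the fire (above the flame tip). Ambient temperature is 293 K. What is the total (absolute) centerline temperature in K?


Q^(2/3) = 192.12
z^(5/3) = 47.613
dT = 25 * 192.12 / 47.613 = 100.87 K
T = 293 + 100.87 = 393.87 K

393.87 K


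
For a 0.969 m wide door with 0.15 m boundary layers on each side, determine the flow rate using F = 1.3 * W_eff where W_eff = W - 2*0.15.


W_eff = 0.969 - 0.30 = 0.669 m
F = 1.3 * 0.669 = 0.86970 persons/s

0.86970 persons/s


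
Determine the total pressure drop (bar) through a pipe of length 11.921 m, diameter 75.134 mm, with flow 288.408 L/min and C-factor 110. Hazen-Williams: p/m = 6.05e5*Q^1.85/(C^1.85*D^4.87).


Q^1.85 = 35564
C^1.85 = 5978.3
D^4.87 = 1.3656e+09
p/m = 0.0026355 bar/m
p_total = 0.0026355 * 11.921 = 0.031418 bar

0.031418 bar


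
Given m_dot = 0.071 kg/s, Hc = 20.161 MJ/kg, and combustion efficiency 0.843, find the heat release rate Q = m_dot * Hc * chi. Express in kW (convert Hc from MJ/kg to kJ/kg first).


Hc = 20.161 MJ/kg = 20.161 * 1000 kJ/kg = 20161 kJ/kg
Q = 0.071 kg/s * 20161 kJ/kg * 0.843 = 1206.7 kW

1206.7 kW


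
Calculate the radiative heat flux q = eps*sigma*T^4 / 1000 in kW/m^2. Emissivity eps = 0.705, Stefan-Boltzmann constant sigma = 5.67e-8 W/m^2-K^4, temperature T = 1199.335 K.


T^4 = 2.0690e+12
q = 0.705 * 5.67e-8 * 2.0690e+12 / 1000 = 82.705 kW/m^2

82.705 kW/m^2


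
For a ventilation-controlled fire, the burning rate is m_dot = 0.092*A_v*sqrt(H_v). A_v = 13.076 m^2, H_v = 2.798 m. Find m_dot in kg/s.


sqrt(H_v) = 1.6727
m_dot = 0.092 * 13.076 * 1.6727 = 2.0123 kg/s

2.0123 kg/s


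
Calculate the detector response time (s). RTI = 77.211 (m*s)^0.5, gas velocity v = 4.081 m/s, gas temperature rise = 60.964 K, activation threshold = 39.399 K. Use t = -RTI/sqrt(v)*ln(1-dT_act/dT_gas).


dT_act/dT_gas = 0.64627
ln(1 - 0.64627) = -1.0392
t = -77.211 / sqrt(4.081) * -1.0392 = 39.719 s

39.719 s


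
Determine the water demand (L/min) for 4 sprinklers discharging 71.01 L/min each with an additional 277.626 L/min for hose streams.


Sprinkler demand = 4 * 71.01 = 284.04 L/min
Total = 284.04 + 277.626 = 561.666 L/min

561.666 L/min


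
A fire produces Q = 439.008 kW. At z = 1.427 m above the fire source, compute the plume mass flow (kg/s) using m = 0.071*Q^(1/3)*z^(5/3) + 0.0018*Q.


Q^(1/3) = 7.6002
z^(5/3) = 1.8087
First term = 0.071 * 7.6002 * 1.8087 = 0.97601
Second term = 0.0018 * 439.008 = 0.79021
m = 1.7662 kg/s

1.7662 kg/s


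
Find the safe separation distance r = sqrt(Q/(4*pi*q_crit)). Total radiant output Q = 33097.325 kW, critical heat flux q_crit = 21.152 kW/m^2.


4*pi*q_crit = 265.80
Q/(4*pi*q_crit) = 124.52
r = sqrt(124.52) = 11.159 m

11.159 m


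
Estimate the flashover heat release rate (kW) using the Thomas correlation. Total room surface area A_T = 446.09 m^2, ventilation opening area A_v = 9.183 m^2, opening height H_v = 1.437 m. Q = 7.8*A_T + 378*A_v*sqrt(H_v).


7.8*A_T = 3479.502
sqrt(H_v) = 1.1987
378*A_v*sqrt(H_v) = 4161.1
Q = 3479.502 + 4161.1 = 7640.6 kW

7640.6 kW


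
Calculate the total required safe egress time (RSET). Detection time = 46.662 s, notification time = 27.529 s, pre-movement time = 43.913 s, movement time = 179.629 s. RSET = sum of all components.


Total = 46.662 + 27.529 + 43.913 + 179.629 = 297.733 s

297.733 s


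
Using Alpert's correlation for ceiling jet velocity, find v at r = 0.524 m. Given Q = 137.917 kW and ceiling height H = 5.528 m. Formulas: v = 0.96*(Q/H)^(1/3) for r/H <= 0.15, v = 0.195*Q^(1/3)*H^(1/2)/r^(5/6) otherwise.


r/H = 0.524 / 5.528 = 0.094790
r/H <= 0.15, so v = 0.96*(Q/H)^(1/3)
Q/H = 24.949
(Q/H)^(1/3) = 2.9220
v = 0.96 * 2.9220 = 2.8051 m/s

2.8051 m/s


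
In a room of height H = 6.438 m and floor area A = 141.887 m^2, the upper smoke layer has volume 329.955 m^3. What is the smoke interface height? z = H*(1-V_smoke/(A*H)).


V/(A*H) = 0.36121
1 - 0.36121 = 0.63879
z = 6.438 * 0.63879 = 4.1125 m

4.1125 m


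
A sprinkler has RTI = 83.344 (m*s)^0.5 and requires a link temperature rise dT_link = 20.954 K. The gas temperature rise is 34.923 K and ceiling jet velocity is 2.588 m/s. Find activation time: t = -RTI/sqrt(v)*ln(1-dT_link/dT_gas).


dT_link/dT_gas = 0.60001
ln(1 - 0.60001) = -0.91631
t = -83.344 / sqrt(2.588) * -0.91631 = 47.471 s

47.471 s


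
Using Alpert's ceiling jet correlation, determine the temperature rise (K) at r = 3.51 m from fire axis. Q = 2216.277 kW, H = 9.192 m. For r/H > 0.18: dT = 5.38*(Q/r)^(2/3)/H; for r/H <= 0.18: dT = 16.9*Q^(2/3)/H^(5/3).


r/H = 3.51 / 9.192 = 0.38185
r/H > 0.18, so dT = 5.38*(Q/r)^(2/3)/H
Q/r = 631.42
(Q/r)^(2/3) = 73.600
dT = 5.38 * 73.600 / 9.192 = 43.077 K

43.077 K


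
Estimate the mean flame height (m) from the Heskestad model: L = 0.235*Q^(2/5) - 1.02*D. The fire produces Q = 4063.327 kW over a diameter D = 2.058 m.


Q^(2/5) = 27.769
0.235 * Q^(2/5) = 6.5256
1.02 * D = 2.0992
L = 4.4264 m

4.4264 m


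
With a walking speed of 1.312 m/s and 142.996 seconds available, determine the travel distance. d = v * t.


d = 1.312 * 142.996 = 187.61 m

187.61 m


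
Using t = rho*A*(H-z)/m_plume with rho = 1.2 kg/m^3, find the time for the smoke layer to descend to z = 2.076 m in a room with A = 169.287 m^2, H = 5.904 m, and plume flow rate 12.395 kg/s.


H - z = 3.828 m
t = 1.2 * 169.287 * 3.828 / 12.395 = 62.738 s

62.738 s


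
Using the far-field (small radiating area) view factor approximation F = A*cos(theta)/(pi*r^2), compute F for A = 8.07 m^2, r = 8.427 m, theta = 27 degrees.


cos(27 deg) = 0.89101
pi*r^2 = 223.10
F = 8.07 * 0.89101 / 223.10 = 0.032230

0.032230


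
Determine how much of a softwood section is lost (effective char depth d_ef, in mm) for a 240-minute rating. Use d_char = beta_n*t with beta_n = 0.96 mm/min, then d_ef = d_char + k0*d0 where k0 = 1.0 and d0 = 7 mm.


d_char = 0.96 * 240 = 230.4 mm
d_ef = 230.4 + 1.0*7 = 237.4 mm

237.4 mm


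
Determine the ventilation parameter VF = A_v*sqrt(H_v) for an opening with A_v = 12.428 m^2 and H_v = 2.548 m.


sqrt(H_v) = 1.5962
VF = 12.428 * 1.5962 = 19.838 m^(5/2)

19.838 m^(5/2)


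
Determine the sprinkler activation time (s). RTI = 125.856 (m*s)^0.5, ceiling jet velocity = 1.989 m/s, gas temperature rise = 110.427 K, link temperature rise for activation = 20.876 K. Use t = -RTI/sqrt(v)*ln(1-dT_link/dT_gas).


dT_link/dT_gas = 0.18905
ln(1 - 0.18905) = -0.20955
t = -125.856 / sqrt(1.989) * -0.20955 = 18.700 s

18.700 s


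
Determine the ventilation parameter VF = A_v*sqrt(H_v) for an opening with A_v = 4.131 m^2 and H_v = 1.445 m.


sqrt(H_v) = 1.2021
VF = 4.131 * 1.2021 = 4.9658 m^(5/2)

4.9658 m^(5/2)


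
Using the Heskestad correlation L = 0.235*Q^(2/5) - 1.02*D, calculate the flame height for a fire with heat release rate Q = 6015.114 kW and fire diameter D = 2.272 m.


Q^(2/5) = 32.486
0.235 * Q^(2/5) = 7.6342
1.02 * D = 2.3174
L = 5.3168 m

5.3168 m


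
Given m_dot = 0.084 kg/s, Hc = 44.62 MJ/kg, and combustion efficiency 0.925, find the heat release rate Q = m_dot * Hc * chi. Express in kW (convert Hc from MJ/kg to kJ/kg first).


Hc = 44.62 MJ/kg = 44.62 * 1000 kJ/kg = 44620 kJ/kg
Q = 0.084 kg/s * 44620 kJ/kg * 0.925 = 3466.974 kW

3466.974 kW


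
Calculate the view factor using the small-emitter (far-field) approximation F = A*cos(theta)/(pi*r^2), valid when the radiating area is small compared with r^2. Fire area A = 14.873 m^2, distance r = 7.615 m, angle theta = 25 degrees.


cos(25 deg) = 0.90631
pi*r^2 = 182.18
F = 14.873 * 0.90631 / 182.18 = 0.073992

0.073992


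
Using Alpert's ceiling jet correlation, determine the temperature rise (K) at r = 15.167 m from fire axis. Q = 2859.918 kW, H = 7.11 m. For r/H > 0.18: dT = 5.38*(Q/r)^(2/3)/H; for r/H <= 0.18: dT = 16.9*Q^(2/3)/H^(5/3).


r/H = 15.167 / 7.11 = 2.1332
r/H > 0.18, so dT = 5.38*(Q/r)^(2/3)/H
Q/r = 188.56
(Q/r)^(2/3) = 32.883
dT = 5.38 * 32.883 / 7.11 = 24.882 K

24.882 K


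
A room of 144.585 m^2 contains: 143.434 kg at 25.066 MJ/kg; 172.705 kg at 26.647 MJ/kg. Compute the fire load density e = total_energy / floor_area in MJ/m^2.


Total energy = 143.434*25.066 + 172.705*26.647
= 3595.317 + 4602.070
= 8197.387 MJ
e = 8197.387 / 144.585 = 56.696 MJ/m^2

56.696 MJ/m^2


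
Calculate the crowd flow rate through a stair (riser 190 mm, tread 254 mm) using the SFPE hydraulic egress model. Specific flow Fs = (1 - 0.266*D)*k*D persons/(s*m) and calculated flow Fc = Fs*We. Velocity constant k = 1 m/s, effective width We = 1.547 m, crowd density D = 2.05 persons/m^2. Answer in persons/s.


1 - 0.266*D = 1 - 0.266*2.05 = 0.45470
Fs = 0.45470 * 1 * 2.05 = 0.93213 persons/(s*m)
Fc = 0.93213 * 1.547 = 1.4420 persons/s

1.4420 persons/s


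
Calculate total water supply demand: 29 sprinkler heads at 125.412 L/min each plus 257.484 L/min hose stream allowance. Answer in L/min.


Sprinkler demand = 29 * 125.412 = 3636.948 L/min
Total = 3636.948 + 257.484 = 3894.432 L/min

3894.432 L/min


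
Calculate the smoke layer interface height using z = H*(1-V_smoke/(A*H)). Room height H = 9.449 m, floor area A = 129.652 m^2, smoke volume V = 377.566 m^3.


V/(A*H) = 0.30820
1 - 0.30820 = 0.69180
z = 9.449 * 0.69180 = 6.5369 m

6.5369 m


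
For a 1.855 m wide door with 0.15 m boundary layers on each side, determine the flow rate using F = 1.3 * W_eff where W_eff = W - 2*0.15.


W_eff = 1.855 - 0.30 = 1.555 m
F = 1.3 * 1.555 = 2.0215 persons/s

2.0215 persons/s


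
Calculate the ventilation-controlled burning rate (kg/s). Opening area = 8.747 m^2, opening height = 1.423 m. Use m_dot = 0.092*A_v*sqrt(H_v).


sqrt(H_v) = 1.1929
m_dot = 0.092 * 8.747 * 1.1929 = 0.95995 kg/s

0.95995 kg/s


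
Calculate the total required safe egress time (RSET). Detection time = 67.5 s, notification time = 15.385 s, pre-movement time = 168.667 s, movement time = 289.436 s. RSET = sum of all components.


Total = 67.5 + 15.385 + 168.667 + 289.436 = 540.988 s

540.988 s


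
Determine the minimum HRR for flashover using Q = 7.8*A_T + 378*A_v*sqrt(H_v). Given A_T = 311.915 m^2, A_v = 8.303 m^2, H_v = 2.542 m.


7.8*A_T = 2432.937
sqrt(H_v) = 1.5944
378*A_v*sqrt(H_v) = 5004.0
Q = 2432.937 + 5004.0 = 7436.9 kW

7436.9 kW


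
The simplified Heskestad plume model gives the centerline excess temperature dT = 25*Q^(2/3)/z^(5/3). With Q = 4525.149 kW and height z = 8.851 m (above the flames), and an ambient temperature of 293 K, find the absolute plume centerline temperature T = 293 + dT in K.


Q^(2/3) = 273.58
z^(5/3) = 37.872
dT = 25 * 273.58 / 37.872 = 180.60 K
T = 293 + 180.60 = 473.60 K

473.60 K


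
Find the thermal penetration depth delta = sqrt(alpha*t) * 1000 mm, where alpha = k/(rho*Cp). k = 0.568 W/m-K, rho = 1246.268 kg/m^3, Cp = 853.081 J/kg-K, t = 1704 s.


alpha = 0.568 / (1246.268 * 853.081) = 5.3425e-07 m^2/s
alpha * t = 0.00091037
delta = sqrt(0.00091037) * 1000 = 30.172 mm

30.172 mm


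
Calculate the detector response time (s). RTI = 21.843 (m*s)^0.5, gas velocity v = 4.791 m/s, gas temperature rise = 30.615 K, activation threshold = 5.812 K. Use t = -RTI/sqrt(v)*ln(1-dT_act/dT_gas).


dT_act/dT_gas = 0.18984
ln(1 - 0.18984) = -0.21053
t = -21.843 / sqrt(4.791) * -0.21053 = 2.1009 s

2.1009 s


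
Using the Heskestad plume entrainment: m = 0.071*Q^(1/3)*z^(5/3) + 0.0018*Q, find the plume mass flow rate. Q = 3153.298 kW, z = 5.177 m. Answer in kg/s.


Q^(1/3) = 14.664
z^(5/3) = 15.493
First term = 0.071 * 14.664 * 15.493 = 16.130
Second term = 0.0018 * 3153.298 = 5.6759
m = 21.806 kg/s

21.806 kg/s


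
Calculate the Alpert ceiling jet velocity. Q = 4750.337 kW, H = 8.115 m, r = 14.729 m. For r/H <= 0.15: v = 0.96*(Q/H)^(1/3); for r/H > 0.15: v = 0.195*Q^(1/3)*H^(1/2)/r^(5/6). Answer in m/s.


r/H = 14.729 / 8.115 = 1.8150
r/H > 0.15, so v = 0.195*Q^(1/3)*H^(1/2)/r^(5/6)
Q^(1/3) = 16.810
H^(1/2) = 2.8487
r^(5/6) = 9.4076
v = 0.195 * 16.810 * 2.8487 / 9.4076 = 0.99260 m/s

0.99260 m/s


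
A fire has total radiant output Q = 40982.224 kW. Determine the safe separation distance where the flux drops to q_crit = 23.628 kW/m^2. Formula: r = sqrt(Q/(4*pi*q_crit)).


4*pi*q_crit = 296.92
Q/(4*pi*q_crit) = 138.03
r = sqrt(138.03) = 11.748 m

11.748 m


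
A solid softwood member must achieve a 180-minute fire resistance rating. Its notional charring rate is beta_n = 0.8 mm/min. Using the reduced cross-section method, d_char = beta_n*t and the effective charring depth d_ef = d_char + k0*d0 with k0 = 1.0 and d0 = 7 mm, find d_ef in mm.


d_char = 0.8 * 180 = 144 mm
d_ef = 144 + 1.0*7 = 151 mm

151 mm


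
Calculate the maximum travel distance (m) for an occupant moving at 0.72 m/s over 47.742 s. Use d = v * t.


d = 0.72 * 47.742 = 34.374 m

34.374 m


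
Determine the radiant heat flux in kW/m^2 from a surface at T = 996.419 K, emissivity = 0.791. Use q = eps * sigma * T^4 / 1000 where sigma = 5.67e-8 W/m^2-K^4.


T^4 = 9.8575e+11
q = 0.791 * 5.67e-8 * 9.8575e+11 / 1000 = 44.211 kW/m^2

44.211 kW/m^2


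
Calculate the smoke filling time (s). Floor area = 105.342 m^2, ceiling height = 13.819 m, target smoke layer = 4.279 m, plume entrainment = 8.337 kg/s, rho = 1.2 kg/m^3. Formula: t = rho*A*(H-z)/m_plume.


H - z = 9.54 m
t = 1.2 * 105.342 * 9.54 / 8.337 = 144.65 s

144.65 s


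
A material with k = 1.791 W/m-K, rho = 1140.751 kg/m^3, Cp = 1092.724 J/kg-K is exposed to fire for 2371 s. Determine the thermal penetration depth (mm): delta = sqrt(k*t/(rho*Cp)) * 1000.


alpha = 1.791 / (1140.751 * 1092.724) = 1.4368e-06 m^2/s
alpha * t = 0.0034066
delta = sqrt(0.0034066) * 1000 = 58.366 mm

58.366 mm
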